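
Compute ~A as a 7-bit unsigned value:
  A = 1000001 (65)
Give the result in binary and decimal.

Flip each bit (0->1, 1->0):
  1000001
  0111110

Answer: 0111110 (62)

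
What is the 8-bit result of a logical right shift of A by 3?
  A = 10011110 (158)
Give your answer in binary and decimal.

Logical shift right by 3: drop the bottom 3 bit(s), prepend 3 zero(s) on the left.
  10011110  ->  keep [10011], discard [110], prepend 000
= 00010011

Answer: 00010011 (19)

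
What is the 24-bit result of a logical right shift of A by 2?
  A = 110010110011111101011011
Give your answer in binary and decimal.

Logical shift right by 2: drop the bottom 2 bit(s), prepend 2 zero(s) on the left.
  110010110011111101011011  ->  keep [1100101100111111010110], discard [11], prepend 00
= 001100101100111111010110

Answer: 001100101100111111010110 (3330006)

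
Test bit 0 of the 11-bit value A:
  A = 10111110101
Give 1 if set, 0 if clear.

Bit 0 is the 1st from the right.
  10111110101
            ^
That bit is 1.

Answer: 1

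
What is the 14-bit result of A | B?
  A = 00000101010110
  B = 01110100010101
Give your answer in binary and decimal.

Apply | to each column (1 where either bit is 1):
  00000101010110
| 01110100010101
----------------
  01110101010111

Answer: 01110101010111 (7511)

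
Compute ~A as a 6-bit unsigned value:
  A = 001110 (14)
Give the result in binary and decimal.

Flip each bit (0->1, 1->0):
  001110
  110001

Answer: 110001 (49)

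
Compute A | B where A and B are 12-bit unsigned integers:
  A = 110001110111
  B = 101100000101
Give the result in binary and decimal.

Apply | to each column (1 where either bit is 1):
  110001110111
| 101100000101
--------------
  111101110111

Answer: 111101110111 (3959)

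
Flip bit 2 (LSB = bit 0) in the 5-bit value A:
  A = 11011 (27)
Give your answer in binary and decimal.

Mask = 1 << 2 = 00100
Bit 2 of A is 0; XOR with the mask flips it to 1.
  11011
^ 00100
-------
  11111

Answer: 11111 (31)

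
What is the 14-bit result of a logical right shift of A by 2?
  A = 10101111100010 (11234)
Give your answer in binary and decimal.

Logical shift right by 2: drop the bottom 2 bit(s), prepend 2 zero(s) on the left.
  10101111100010  ->  keep [101011111000], discard [10], prepend 00
= 00101011111000

Answer: 00101011111000 (2808)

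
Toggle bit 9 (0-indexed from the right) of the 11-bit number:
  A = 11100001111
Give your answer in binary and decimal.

Mask = 1 << 9 = 01000000000
Bit 9 of A is 1; XOR with the mask flips it to 0.
  11100001111
^ 01000000000
-------------
  10100001111

Answer: 10100001111 (1295)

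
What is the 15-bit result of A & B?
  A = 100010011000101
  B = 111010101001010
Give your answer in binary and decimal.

Apply & to each column (1 only where both bits are 1):
  100010011000101
& 111010101001010
-----------------
  100010001000000

Answer: 100010001000000 (17472)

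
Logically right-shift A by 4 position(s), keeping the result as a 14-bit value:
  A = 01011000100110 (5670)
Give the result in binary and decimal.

Logical shift right by 4: drop the bottom 4 bit(s), prepend 4 zero(s) on the left.
  01011000100110  ->  keep [0101100010], discard [0110], prepend 0000
= 00000101100010

Answer: 00000101100010 (354)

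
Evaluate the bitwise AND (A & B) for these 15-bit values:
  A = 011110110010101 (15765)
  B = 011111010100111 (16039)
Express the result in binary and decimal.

Apply & to each column (1 only where both bits are 1):
  011110110010101
& 011111010100111
-----------------
  011110010000101

Answer: 011110010000101 (15493)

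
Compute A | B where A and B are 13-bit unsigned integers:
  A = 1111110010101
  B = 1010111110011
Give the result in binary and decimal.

Apply | to each column (1 where either bit is 1):
  1111110010101
| 1010111110011
---------------
  1111111110111

Answer: 1111111110111 (8183)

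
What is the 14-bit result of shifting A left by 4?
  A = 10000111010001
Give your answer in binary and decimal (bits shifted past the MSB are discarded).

Shift left by 4: drop the top 4 bit(s), append 4 zero(s) on the right.
  10000111010001  ->  discard [1000], keep [0111010001], append 0000
= 01110100010000

Answer: 01110100010000 (7440)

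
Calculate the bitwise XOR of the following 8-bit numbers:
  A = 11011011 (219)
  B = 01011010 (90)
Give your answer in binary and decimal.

Apply ^ to each column (1 where bits differ):
  11011011
^ 01011010
----------
  10000001

Answer: 10000001 (129)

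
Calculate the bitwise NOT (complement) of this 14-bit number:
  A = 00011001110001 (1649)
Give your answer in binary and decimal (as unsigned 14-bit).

Flip each bit (0->1, 1->0):
  00011001110001
  11100110001110

Answer: 11100110001110 (14734)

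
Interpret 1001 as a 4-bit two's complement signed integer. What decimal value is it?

MSB is 1, so the value is negative. Find the magnitude:
1. Invert bits:  0110
2. Add 1:        0111  = 7
3. Apply sign:   -7

Answer: -7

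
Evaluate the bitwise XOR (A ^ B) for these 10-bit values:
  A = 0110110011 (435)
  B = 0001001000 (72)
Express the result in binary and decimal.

Apply ^ to each column (1 where bits differ):
  0110110011
^ 0001001000
------------
  0111111011

Answer: 0111111011 (507)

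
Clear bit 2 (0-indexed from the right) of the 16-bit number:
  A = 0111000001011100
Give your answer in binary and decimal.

Mask = ~(1 << 2) = 1111111111111011
Bit 2 of A is 1, so AND-ing with the mask clears it to 0.
  0111000001011100
& 1111111111111011
------------------
  0111000001011000

Answer: 0111000001011000 (28760)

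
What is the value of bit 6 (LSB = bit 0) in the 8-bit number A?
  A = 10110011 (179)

Bit 6 is the 7th from the right.
  10110011
   ^
That bit is 0.

Answer: 0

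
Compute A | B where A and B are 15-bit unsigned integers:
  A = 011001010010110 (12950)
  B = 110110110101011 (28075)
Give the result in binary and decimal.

Apply | to each column (1 where either bit is 1):
  011001010010110
| 110110110101011
-----------------
  111111110111111

Answer: 111111110111111 (32703)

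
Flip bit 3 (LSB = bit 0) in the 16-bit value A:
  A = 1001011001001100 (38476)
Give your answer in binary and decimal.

Mask = 1 << 3 = 0000000000001000
Bit 3 of A is 1; XOR with the mask flips it to 0.
  1001011001001100
^ 0000000000001000
------------------
  1001011001000100

Answer: 1001011001000100 (38468)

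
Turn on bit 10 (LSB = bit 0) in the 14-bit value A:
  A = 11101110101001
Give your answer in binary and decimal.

Mask = 1 << 10 = 00010000000000
Bit 10 of A is 0, so OR-ing with the mask flips it to 1.
  11101110101001
| 00010000000000
----------------
  11111110101001

Answer: 11111110101001 (16297)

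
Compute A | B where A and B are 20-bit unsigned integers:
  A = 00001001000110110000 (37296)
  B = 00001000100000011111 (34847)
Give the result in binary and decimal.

Apply | to each column (1 where either bit is 1):
  00001001000110110000
| 00001000100000011111
----------------------
  00001001100110111111

Answer: 00001001100110111111 (39359)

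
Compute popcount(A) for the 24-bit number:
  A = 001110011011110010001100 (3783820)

001110011011110010001100
1-bits at positions (from bit 0 = LSB): 2, 3, 7, 10, 11, 12, 13, 15, 16, 19, 20, 21
Count = 12

Answer: 12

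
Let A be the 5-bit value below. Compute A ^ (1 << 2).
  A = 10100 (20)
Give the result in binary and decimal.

Mask = 1 << 2 = 00100
Bit 2 of A is 1; XOR with the mask flips it to 0.
  10100
^ 00100
-------
  10000

Answer: 10000 (16)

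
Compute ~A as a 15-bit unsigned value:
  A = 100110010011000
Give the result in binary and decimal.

Flip each bit (0->1, 1->0):
  100110010011000
  011001101100111

Answer: 011001101100111 (13159)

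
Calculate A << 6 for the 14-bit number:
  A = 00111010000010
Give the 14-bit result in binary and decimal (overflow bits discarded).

Shift left by 6: drop the top 6 bit(s), append 6 zero(s) on the right.
  00111010000010  ->  discard [001110], keep [10000010], append 000000
= 10000010000000

Answer: 10000010000000 (8320)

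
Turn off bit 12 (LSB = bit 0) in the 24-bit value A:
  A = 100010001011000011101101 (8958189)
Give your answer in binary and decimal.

Mask = ~(1 << 12) = 111111111110111111111111
Bit 12 of A is 1, so AND-ing with the mask clears it to 0.
  100010001011000011101101
& 111111111110111111111111
--------------------------
  100010001010000011101101

Answer: 100010001010000011101101 (8954093)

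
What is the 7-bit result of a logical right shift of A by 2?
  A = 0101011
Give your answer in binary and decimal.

Logical shift right by 2: drop the bottom 2 bit(s), prepend 2 zero(s) on the left.
  0101011  ->  keep [01010], discard [11], prepend 00
= 0001010

Answer: 0001010 (10)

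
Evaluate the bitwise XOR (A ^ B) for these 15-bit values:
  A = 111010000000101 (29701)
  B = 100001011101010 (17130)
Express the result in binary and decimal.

Apply ^ to each column (1 where bits differ):
  111010000000101
^ 100001011101010
-----------------
  011011011101111

Answer: 011011011101111 (14063)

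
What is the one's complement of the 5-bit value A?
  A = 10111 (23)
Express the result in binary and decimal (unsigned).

Flip each bit (0->1, 1->0):
  10111
  01000

Answer: 01000 (8)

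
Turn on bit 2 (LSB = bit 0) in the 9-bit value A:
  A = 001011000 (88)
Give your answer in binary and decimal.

Mask = 1 << 2 = 000000100
Bit 2 of A is 0, so OR-ing with the mask flips it to 1.
  001011000
| 000000100
-----------
  001011100

Answer: 001011100 (92)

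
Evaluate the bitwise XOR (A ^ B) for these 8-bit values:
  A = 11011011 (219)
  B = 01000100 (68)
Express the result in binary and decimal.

Apply ^ to each column (1 where bits differ):
  11011011
^ 01000100
----------
  10011111

Answer: 10011111 (159)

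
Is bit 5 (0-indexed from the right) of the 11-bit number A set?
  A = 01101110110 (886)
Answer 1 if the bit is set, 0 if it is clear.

Bit 5 is the 6th from the right.
  01101110110
       ^
That bit is 1.

Answer: 1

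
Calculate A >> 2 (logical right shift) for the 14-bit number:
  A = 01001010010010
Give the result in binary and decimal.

Logical shift right by 2: drop the bottom 2 bit(s), prepend 2 zero(s) on the left.
  01001010010010  ->  keep [010010100100], discard [10], prepend 00
= 00010010100100

Answer: 00010010100100 (1188)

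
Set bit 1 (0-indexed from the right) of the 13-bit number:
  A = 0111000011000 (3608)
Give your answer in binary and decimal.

Mask = 1 << 1 = 0000000000010
Bit 1 of A is 0, so OR-ing with the mask flips it to 1.
  0111000011000
| 0000000000010
---------------
  0111000011010

Answer: 0111000011010 (3610)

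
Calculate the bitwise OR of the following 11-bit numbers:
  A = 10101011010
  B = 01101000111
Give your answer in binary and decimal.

Apply | to each column (1 where either bit is 1):
  10101011010
| 01101000111
-------------
  11101011111

Answer: 11101011111 (1887)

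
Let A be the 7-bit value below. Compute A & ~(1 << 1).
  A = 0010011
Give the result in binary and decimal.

Mask = ~(1 << 1) = 1111101
Bit 1 of A is 1, so AND-ing with the mask clears it to 0.
  0010011
& 1111101
---------
  0010001

Answer: 0010001 (17)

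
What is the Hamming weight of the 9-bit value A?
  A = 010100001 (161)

010100001
1-bits at positions (from bit 0 = LSB): 0, 5, 7
Count = 3

Answer: 3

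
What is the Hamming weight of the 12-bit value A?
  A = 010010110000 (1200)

010010110000
1-bits at positions (from bit 0 = LSB): 4, 5, 7, 10
Count = 4

Answer: 4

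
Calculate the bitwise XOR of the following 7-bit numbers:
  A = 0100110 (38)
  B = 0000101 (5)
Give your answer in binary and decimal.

Apply ^ to each column (1 where bits differ):
  0100110
^ 0000101
---------
  0100011

Answer: 0100011 (35)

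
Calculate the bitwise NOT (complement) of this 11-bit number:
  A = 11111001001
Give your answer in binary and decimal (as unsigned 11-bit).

Flip each bit (0->1, 1->0):
  11111001001
  00000110110

Answer: 00000110110 (54)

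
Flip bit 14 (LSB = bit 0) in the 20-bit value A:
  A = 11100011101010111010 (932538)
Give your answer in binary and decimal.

Mask = 1 << 14 = 00000100000000000000
Bit 14 of A is 0; XOR with the mask flips it to 1.
  11100011101010111010
^ 00000100000000000000
----------------------
  11100111101010111010

Answer: 11100111101010111010 (948922)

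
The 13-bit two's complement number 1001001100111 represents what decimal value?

MSB is 1, so the value is negative. Find the magnitude:
1. Invert bits:  0110110011000
2. Add 1:        0110110011001  = 3481
3. Apply sign:   -3481

Answer: -3481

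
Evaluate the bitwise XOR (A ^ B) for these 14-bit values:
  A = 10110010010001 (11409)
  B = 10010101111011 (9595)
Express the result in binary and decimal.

Apply ^ to each column (1 where bits differ):
  10110010010001
^ 10010101111011
----------------
  00100111101010

Answer: 00100111101010 (2538)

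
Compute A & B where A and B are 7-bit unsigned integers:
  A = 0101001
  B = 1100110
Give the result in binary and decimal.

Apply & to each column (1 only where both bits are 1):
  0101001
& 1100110
---------
  0100000

Answer: 0100000 (32)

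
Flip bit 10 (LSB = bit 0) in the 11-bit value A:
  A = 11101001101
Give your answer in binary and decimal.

Mask = 1 << 10 = 10000000000
Bit 10 of A is 1; XOR with the mask flips it to 0.
  11101001101
^ 10000000000
-------------
  01101001101

Answer: 01101001101 (845)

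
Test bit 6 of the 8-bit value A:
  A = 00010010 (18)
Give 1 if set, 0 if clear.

Bit 6 is the 7th from the right.
  00010010
   ^
That bit is 0.

Answer: 0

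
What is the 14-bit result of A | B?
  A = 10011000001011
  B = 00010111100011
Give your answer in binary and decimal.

Apply | to each column (1 where either bit is 1):
  10011000001011
| 00010111100011
----------------
  10011111101011

Answer: 10011111101011 (10219)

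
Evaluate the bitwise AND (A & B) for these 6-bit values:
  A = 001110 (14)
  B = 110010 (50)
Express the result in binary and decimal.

Apply & to each column (1 only where both bits are 1):
  001110
& 110010
--------
  000010

Answer: 000010 (2)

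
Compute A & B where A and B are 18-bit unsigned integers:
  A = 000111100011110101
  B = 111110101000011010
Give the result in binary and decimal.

Apply & to each column (1 only where both bits are 1):
  000111100011110101
& 111110101000011010
--------------------
  000110100000010000

Answer: 000110100000010000 (26640)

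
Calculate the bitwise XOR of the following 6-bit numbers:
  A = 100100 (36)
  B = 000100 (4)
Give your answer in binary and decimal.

Apply ^ to each column (1 where bits differ):
  100100
^ 000100
--------
  100000

Answer: 100000 (32)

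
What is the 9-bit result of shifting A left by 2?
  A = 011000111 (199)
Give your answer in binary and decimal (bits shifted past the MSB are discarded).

Shift left by 2: drop the top 2 bit(s), append 2 zero(s) on the right.
  011000111  ->  discard [01], keep [1000111], append 00
= 100011100

Answer: 100011100 (284)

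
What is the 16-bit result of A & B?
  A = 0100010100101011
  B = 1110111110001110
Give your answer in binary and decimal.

Apply & to each column (1 only where both bits are 1):
  0100010100101011
& 1110111110001110
------------------
  0100010100001010

Answer: 0100010100001010 (17674)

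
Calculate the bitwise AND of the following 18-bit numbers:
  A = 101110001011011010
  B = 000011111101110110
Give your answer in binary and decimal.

Apply & to each column (1 only where both bits are 1):
  101110001011011010
& 000011111101110110
--------------------
  000010001001010010

Answer: 000010001001010010 (8786)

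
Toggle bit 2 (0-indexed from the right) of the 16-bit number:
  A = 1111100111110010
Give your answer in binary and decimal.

Mask = 1 << 2 = 0000000000000100
Bit 2 of A is 0; XOR with the mask flips it to 1.
  1111100111110010
^ 0000000000000100
------------------
  1111100111110110

Answer: 1111100111110110 (63990)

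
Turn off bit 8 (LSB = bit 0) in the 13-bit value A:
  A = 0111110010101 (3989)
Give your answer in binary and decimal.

Mask = ~(1 << 8) = 1111011111111
Bit 8 of A is 1, so AND-ing with the mask clears it to 0.
  0111110010101
& 1111011111111
---------------
  0111010010101

Answer: 0111010010101 (3733)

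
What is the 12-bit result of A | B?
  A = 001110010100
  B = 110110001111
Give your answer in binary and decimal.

Apply | to each column (1 where either bit is 1):
  001110010100
| 110110001111
--------------
  111110011111

Answer: 111110011111 (3999)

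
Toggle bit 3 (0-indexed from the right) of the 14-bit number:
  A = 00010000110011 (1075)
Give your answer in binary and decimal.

Mask = 1 << 3 = 00000000001000
Bit 3 of A is 0; XOR with the mask flips it to 1.
  00010000110011
^ 00000000001000
----------------
  00010000111011

Answer: 00010000111011 (1083)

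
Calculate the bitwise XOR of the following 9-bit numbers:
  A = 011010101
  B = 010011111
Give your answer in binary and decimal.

Apply ^ to each column (1 where bits differ):
  011010101
^ 010011111
-----------
  001001010

Answer: 001001010 (74)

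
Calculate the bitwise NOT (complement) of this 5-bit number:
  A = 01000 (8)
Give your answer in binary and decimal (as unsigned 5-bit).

Flip each bit (0->1, 1->0):
  01000
  10111

Answer: 10111 (23)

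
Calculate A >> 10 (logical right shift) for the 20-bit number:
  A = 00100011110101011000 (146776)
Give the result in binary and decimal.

Logical shift right by 10: drop the bottom 10 bit(s), prepend 10 zero(s) on the left.
  00100011110101011000  ->  keep [0010001111], discard [0101011000], prepend 0000000000
= 00000000000010001111

Answer: 00000000000010001111 (143)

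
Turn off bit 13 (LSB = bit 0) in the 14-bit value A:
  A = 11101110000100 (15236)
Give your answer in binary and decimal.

Mask = ~(1 << 13) = 01111111111111
Bit 13 of A is 1, so AND-ing with the mask clears it to 0.
  11101110000100
& 01111111111111
----------------
  01101110000100

Answer: 01101110000100 (7044)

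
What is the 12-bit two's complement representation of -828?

1. Binary of +828:  001100111100
2. Invert bits:     110011000011
3. Add 1:           110011000100

Answer: 110011000100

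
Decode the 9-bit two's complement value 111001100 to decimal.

MSB is 1, so the value is negative. Find the magnitude:
1. Invert bits:  000110011
2. Add 1:        000110100  = 52
3. Apply sign:   -52

Answer: -52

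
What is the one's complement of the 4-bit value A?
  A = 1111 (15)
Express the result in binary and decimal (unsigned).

Flip each bit (0->1, 1->0):
  1111
  0000

Answer: 0000 (0)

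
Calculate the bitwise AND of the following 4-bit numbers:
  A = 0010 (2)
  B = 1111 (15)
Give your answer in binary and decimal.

Apply & to each column (1 only where both bits are 1):
  0010
& 1111
------
  0010

Answer: 0010 (2)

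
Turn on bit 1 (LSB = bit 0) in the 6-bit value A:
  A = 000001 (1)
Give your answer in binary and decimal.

Mask = 1 << 1 = 000010
Bit 1 of A is 0, so OR-ing with the mask flips it to 1.
  000001
| 000010
--------
  000011

Answer: 000011 (3)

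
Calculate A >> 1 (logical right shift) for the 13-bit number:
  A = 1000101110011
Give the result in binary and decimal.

Logical shift right by 1: drop the bottom 1 bit(s), prepend 1 zero(s) on the left.
  1000101110011  ->  keep [100010111001], discard [1], prepend 0
= 0100010111001

Answer: 0100010111001 (2233)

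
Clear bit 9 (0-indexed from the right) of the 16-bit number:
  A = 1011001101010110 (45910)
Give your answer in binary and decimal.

Mask = ~(1 << 9) = 1111110111111111
Bit 9 of A is 1, so AND-ing with the mask clears it to 0.
  1011001101010110
& 1111110111111111
------------------
  1011000101010110

Answer: 1011000101010110 (45398)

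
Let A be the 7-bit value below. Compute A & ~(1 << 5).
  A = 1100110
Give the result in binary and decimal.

Mask = ~(1 << 5) = 1011111
Bit 5 of A is 1, so AND-ing with the mask clears it to 0.
  1100110
& 1011111
---------
  1000110

Answer: 1000110 (70)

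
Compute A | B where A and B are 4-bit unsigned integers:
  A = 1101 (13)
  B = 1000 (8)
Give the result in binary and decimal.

Apply | to each column (1 where either bit is 1):
  1101
| 1000
------
  1101

Answer: 1101 (13)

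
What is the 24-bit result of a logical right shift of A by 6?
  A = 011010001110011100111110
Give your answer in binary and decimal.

Logical shift right by 6: drop the bottom 6 bit(s), prepend 6 zero(s) on the left.
  011010001110011100111110  ->  keep [011010001110011100], discard [111110], prepend 000000
= 000000011010001110011100

Answer: 000000011010001110011100 (107420)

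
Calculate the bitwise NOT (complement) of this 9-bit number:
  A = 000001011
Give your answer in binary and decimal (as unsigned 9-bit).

Flip each bit (0->1, 1->0):
  000001011
  111110100

Answer: 111110100 (500)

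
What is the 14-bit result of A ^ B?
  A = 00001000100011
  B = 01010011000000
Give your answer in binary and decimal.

Apply ^ to each column (1 where bits differ):
  00001000100011
^ 01010011000000
----------------
  01011011100011

Answer: 01011011100011 (5859)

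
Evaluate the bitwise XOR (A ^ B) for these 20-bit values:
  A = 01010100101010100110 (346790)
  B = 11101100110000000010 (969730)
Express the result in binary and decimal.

Apply ^ to each column (1 where bits differ):
  01010100101010100110
^ 11101100110000000010
----------------------
  10111000011010100100

Answer: 10111000011010100100 (755364)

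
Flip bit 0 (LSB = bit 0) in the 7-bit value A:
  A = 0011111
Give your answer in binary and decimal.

Mask = 1 << 0 = 0000001
Bit 0 of A is 1; XOR with the mask flips it to 0.
  0011111
^ 0000001
---------
  0011110

Answer: 0011110 (30)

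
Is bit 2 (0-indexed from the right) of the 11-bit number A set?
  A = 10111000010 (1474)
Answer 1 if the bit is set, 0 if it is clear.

Bit 2 is the 3rd from the right.
  10111000010
          ^
That bit is 0.

Answer: 0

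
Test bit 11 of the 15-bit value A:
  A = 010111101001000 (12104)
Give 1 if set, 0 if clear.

Bit 11 is the 12th from the right.
  010111101001000
     ^
That bit is 1.

Answer: 1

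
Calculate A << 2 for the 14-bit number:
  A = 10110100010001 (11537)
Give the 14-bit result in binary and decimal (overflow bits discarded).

Shift left by 2: drop the top 2 bit(s), append 2 zero(s) on the right.
  10110100010001  ->  discard [10], keep [110100010001], append 00
= 11010001000100

Answer: 11010001000100 (13380)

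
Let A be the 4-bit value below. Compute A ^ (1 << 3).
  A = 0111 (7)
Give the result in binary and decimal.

Mask = 1 << 3 = 1000
Bit 3 of A is 0; XOR with the mask flips it to 1.
  0111
^ 1000
------
  1111

Answer: 1111 (15)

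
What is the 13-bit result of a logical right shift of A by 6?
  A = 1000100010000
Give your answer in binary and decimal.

Logical shift right by 6: drop the bottom 6 bit(s), prepend 6 zero(s) on the left.
  1000100010000  ->  keep [1000100], discard [010000], prepend 000000
= 0000001000100

Answer: 0000001000100 (68)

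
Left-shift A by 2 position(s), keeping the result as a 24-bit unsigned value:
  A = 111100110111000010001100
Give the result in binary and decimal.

Shift left by 2: drop the top 2 bit(s), append 2 zero(s) on the right.
  111100110111000010001100  ->  discard [11], keep [1100110111000010001100], append 00
= 110011011100001000110000

Answer: 110011011100001000110000 (13484592)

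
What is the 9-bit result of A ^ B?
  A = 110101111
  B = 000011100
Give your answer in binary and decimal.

Apply ^ to each column (1 where bits differ):
  110101111
^ 000011100
-----------
  110110011

Answer: 110110011 (435)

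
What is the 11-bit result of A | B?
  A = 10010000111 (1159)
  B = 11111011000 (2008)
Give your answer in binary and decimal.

Apply | to each column (1 where either bit is 1):
  10010000111
| 11111011000
-------------
  11111011111

Answer: 11111011111 (2015)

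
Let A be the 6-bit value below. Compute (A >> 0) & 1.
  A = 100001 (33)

Bit 0 is the 1st from the right.
  100001
       ^
That bit is 1.

Answer: 1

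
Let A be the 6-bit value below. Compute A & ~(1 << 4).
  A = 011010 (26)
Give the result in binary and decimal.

Mask = ~(1 << 4) = 101111
Bit 4 of A is 1, so AND-ing with the mask clears it to 0.
  011010
& 101111
--------
  001010

Answer: 001010 (10)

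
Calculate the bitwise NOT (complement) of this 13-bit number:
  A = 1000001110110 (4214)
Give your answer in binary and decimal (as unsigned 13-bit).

Flip each bit (0->1, 1->0):
  1000001110110
  0111110001001

Answer: 0111110001001 (3977)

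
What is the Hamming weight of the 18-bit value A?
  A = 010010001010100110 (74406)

010010001010100110
1-bits at positions (from bit 0 = LSB): 1, 2, 5, 7, 9, 13, 16
Count = 7

Answer: 7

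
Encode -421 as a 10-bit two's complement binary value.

1. Binary of +421:  0110100101
2. Invert bits:     1001011010
3. Add 1:           1001011011

Answer: 1001011011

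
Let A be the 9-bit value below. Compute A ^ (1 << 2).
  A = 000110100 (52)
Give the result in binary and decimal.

Mask = 1 << 2 = 000000100
Bit 2 of A is 1; XOR with the mask flips it to 0.
  000110100
^ 000000100
-----------
  000110000

Answer: 000110000 (48)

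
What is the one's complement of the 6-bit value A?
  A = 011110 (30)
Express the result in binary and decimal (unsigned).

Flip each bit (0->1, 1->0):
  011110
  100001

Answer: 100001 (33)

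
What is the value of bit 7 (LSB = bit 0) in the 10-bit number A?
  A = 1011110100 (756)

Bit 7 is the 8th from the right.
  1011110100
    ^
That bit is 1.

Answer: 1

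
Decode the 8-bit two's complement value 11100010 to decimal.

MSB is 1, so the value is negative. Find the magnitude:
1. Invert bits:  00011101
2. Add 1:        00011110  = 30
3. Apply sign:   -30

Answer: -30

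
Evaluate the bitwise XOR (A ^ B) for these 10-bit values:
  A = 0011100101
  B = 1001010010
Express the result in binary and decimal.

Apply ^ to each column (1 where bits differ):
  0011100101
^ 1001010010
------------
  1010110111

Answer: 1010110111 (695)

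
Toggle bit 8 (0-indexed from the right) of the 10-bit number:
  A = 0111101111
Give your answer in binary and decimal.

Mask = 1 << 8 = 0100000000
Bit 8 of A is 1; XOR with the mask flips it to 0.
  0111101111
^ 0100000000
------------
  0011101111

Answer: 0011101111 (239)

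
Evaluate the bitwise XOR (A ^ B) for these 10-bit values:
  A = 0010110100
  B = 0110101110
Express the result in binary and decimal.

Apply ^ to each column (1 where bits differ):
  0010110100
^ 0110101110
------------
  0100011010

Answer: 0100011010 (282)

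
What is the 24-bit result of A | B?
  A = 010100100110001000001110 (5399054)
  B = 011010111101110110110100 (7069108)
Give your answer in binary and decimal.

Apply | to each column (1 where either bit is 1):
  010100100110001000001110
| 011010111101110110110100
--------------------------
  011110111111111110111110

Answer: 011110111111111110111110 (8126398)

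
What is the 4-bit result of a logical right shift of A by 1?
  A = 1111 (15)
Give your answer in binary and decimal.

Logical shift right by 1: drop the bottom 1 bit(s), prepend 1 zero(s) on the left.
  1111  ->  keep [111], discard [1], prepend 0
= 0111

Answer: 0111 (7)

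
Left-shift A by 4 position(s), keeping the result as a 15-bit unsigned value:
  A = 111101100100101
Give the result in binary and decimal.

Shift left by 4: drop the top 4 bit(s), append 4 zero(s) on the right.
  111101100100101  ->  discard [1111], keep [01100100101], append 0000
= 011001001010000

Answer: 011001001010000 (12880)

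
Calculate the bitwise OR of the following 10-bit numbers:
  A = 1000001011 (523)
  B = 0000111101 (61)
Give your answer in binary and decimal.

Apply | to each column (1 where either bit is 1):
  1000001011
| 0000111101
------------
  1000111111

Answer: 1000111111 (575)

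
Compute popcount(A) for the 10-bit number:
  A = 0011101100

0011101100
1-bits at positions (from bit 0 = LSB): 2, 3, 5, 6, 7
Count = 5

Answer: 5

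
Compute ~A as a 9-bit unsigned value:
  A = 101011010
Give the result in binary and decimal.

Flip each bit (0->1, 1->0):
  101011010
  010100101

Answer: 010100101 (165)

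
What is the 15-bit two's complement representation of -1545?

1. Binary of +1545:  000011000001001
2. Invert bits:     111100111110110
3. Add 1:           111100111110111

Answer: 111100111110111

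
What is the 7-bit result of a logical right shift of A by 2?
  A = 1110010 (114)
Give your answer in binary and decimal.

Logical shift right by 2: drop the bottom 2 bit(s), prepend 2 zero(s) on the left.
  1110010  ->  keep [11100], discard [10], prepend 00
= 0011100

Answer: 0011100 (28)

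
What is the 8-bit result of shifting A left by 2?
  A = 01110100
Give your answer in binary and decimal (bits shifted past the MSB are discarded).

Shift left by 2: drop the top 2 bit(s), append 2 zero(s) on the right.
  01110100  ->  discard [01], keep [110100], append 00
= 11010000

Answer: 11010000 (208)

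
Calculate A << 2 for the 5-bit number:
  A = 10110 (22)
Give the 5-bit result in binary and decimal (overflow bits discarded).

Shift left by 2: drop the top 2 bit(s), append 2 zero(s) on the right.
  10110  ->  discard [10], keep [110], append 00
= 11000

Answer: 11000 (24)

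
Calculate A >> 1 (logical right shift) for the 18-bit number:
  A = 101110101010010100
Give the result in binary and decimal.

Logical shift right by 1: drop the bottom 1 bit(s), prepend 1 zero(s) on the left.
  101110101010010100  ->  keep [10111010101001010], discard [0], prepend 0
= 010111010101001010

Answer: 010111010101001010 (95562)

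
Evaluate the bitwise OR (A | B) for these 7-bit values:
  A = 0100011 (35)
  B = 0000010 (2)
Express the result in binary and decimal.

Apply | to each column (1 where either bit is 1):
  0100011
| 0000010
---------
  0100011

Answer: 0100011 (35)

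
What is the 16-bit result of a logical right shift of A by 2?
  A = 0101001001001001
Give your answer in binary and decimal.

Logical shift right by 2: drop the bottom 2 bit(s), prepend 2 zero(s) on the left.
  0101001001001001  ->  keep [01010010010010], discard [01], prepend 00
= 0001010010010010

Answer: 0001010010010010 (5266)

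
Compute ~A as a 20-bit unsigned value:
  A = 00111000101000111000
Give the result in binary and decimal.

Flip each bit (0->1, 1->0):
  00111000101000111000
  11000111010111000111

Answer: 11000111010111000111 (816583)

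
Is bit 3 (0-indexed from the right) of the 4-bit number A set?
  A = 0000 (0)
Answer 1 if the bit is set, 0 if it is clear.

Bit 3 is the 4th from the right.
  0000
  ^
That bit is 0.

Answer: 0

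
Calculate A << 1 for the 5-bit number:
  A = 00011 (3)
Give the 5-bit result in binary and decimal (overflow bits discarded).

Shift left by 1: drop the top 1 bit(s), append 1 zero(s) on the right.
  00011  ->  discard [0], keep [0011], append 0
= 00110

Answer: 00110 (6)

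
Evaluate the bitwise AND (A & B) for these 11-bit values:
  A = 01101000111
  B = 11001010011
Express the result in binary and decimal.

Apply & to each column (1 only where both bits are 1):
  01101000111
& 11001010011
-------------
  01001000011

Answer: 01001000011 (579)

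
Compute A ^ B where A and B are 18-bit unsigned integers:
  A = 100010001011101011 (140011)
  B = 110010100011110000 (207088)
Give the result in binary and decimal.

Apply ^ to each column (1 where bits differ):
  100010001011101011
^ 110010100011110000
--------------------
  010000101000011011

Answer: 010000101000011011 (68123)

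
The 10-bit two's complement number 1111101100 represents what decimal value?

MSB is 1, so the value is negative. Find the magnitude:
1. Invert bits:  0000010011
2. Add 1:        0000010100  = 20
3. Apply sign:   -20

Answer: -20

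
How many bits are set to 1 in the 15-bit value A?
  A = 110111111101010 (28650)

110111111101010
1-bits at positions (from bit 0 = LSB): 1, 3, 5, 6, 7, 8, 9, 10, 11, 13, 14
Count = 11

Answer: 11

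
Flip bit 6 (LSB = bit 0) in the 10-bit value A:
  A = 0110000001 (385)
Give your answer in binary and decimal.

Mask = 1 << 6 = 0001000000
Bit 6 of A is 0; XOR with the mask flips it to 1.
  0110000001
^ 0001000000
------------
  0111000001

Answer: 0111000001 (449)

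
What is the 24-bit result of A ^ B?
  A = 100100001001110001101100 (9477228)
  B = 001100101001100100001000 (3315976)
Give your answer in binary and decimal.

Apply ^ to each column (1 where bits differ):
  100100001001110001101100
^ 001100101001100100001000
--------------------------
  101000100000010101100100

Answer: 101000100000010101100100 (10618212)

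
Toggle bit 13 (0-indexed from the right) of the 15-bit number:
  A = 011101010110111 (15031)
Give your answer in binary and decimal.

Mask = 1 << 13 = 010000000000000
Bit 13 of A is 1; XOR with the mask flips it to 0.
  011101010110111
^ 010000000000000
-----------------
  001101010110111

Answer: 001101010110111 (6839)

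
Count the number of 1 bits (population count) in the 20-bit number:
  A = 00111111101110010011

00111111101110010011
1-bits at positions (from bit 0 = LSB): 0, 1, 4, 7, 8, 9, 11, 12, 13, 14, 15, 16, 17
Count = 13

Answer: 13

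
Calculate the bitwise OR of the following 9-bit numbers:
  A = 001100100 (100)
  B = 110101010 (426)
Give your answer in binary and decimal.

Apply | to each column (1 where either bit is 1):
  001100100
| 110101010
-----------
  111101110

Answer: 111101110 (494)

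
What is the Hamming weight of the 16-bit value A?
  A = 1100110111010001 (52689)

1100110111010001
1-bits at positions (from bit 0 = LSB): 0, 4, 6, 7, 8, 10, 11, 14, 15
Count = 9

Answer: 9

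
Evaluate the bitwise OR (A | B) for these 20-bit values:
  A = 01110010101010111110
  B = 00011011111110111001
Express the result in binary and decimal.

Apply | to each column (1 where either bit is 1):
  01110010101010111110
| 00011011111110111001
----------------------
  01111011111110111111

Answer: 01111011111110111111 (507839)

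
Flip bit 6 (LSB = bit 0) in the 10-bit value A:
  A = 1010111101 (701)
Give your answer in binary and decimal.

Mask = 1 << 6 = 0001000000
Bit 6 of A is 0; XOR with the mask flips it to 1.
  1010111101
^ 0001000000
------------
  1011111101

Answer: 1011111101 (765)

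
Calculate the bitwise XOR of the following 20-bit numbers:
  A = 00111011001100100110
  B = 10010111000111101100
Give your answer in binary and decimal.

Apply ^ to each column (1 where bits differ):
  00111011001100100110
^ 10010111000111101100
----------------------
  10101100001011001010

Answer: 10101100001011001010 (705226)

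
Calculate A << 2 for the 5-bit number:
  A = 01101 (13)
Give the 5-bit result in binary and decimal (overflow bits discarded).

Shift left by 2: drop the top 2 bit(s), append 2 zero(s) on the right.
  01101  ->  discard [01], keep [101], append 00
= 10100

Answer: 10100 (20)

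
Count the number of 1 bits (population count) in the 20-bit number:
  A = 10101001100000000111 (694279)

10101001100000000111
1-bits at positions (from bit 0 = LSB): 0, 1, 2, 11, 12, 15, 17, 19
Count = 8

Answer: 8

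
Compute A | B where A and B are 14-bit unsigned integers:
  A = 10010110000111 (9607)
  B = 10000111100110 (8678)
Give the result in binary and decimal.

Apply | to each column (1 where either bit is 1):
  10010110000111
| 10000111100110
----------------
  10010111100111

Answer: 10010111100111 (9703)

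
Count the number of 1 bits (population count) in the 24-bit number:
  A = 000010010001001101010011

000010010001001101010011
1-bits at positions (from bit 0 = LSB): 0, 1, 4, 6, 8, 9, 12, 16, 19
Count = 9

Answer: 9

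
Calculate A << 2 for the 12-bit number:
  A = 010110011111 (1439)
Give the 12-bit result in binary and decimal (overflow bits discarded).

Shift left by 2: drop the top 2 bit(s), append 2 zero(s) on the right.
  010110011111  ->  discard [01], keep [0110011111], append 00
= 011001111100

Answer: 011001111100 (1660)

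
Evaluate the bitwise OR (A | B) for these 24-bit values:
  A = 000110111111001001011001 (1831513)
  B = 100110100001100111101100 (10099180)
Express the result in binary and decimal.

Apply | to each column (1 where either bit is 1):
  000110111111001001011001
| 100110100001100111101100
--------------------------
  100110111111101111111101

Answer: 100110111111101111111101 (10222589)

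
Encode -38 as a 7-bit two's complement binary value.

1. Binary of +38:  0100110
2. Invert bits:     1011001
3. Add 1:           1011010

Answer: 1011010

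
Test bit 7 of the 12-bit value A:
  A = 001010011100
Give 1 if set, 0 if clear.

Bit 7 is the 8th from the right.
  001010011100
      ^
That bit is 1.

Answer: 1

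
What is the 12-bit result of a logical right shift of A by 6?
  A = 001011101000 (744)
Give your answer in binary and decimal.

Logical shift right by 6: drop the bottom 6 bit(s), prepend 6 zero(s) on the left.
  001011101000  ->  keep [001011], discard [101000], prepend 000000
= 000000001011

Answer: 000000001011 (11)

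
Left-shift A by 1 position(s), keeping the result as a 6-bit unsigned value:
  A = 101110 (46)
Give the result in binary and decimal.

Shift left by 1: drop the top 1 bit(s), append 1 zero(s) on the right.
  101110  ->  discard [1], keep [01110], append 0
= 011100

Answer: 011100 (28)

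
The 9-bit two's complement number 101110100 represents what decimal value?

MSB is 1, so the value is negative. Find the magnitude:
1. Invert bits:  010001011
2. Add 1:        010001100  = 140
3. Apply sign:   -140

Answer: -140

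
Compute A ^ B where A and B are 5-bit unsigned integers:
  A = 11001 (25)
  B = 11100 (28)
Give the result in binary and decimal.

Apply ^ to each column (1 where bits differ):
  11001
^ 11100
-------
  00101

Answer: 00101 (5)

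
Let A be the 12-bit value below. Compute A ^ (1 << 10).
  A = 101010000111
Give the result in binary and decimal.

Mask = 1 << 10 = 010000000000
Bit 10 of A is 0; XOR with the mask flips it to 1.
  101010000111
^ 010000000000
--------------
  111010000111

Answer: 111010000111 (3719)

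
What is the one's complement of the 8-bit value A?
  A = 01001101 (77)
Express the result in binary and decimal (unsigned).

Flip each bit (0->1, 1->0):
  01001101
  10110010

Answer: 10110010 (178)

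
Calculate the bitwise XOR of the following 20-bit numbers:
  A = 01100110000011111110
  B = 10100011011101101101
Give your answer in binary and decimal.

Apply ^ to each column (1 where bits differ):
  01100110000011111110
^ 10100011011101101101
----------------------
  11000101011110010011

Answer: 11000101011110010011 (808851)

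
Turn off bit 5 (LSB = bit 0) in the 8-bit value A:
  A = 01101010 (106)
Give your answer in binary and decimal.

Mask = ~(1 << 5) = 11011111
Bit 5 of A is 1, so AND-ing with the mask clears it to 0.
  01101010
& 11011111
----------
  01001010

Answer: 01001010 (74)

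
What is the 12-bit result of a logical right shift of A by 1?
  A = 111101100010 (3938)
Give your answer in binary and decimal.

Logical shift right by 1: drop the bottom 1 bit(s), prepend 1 zero(s) on the left.
  111101100010  ->  keep [11110110001], discard [0], prepend 0
= 011110110001

Answer: 011110110001 (1969)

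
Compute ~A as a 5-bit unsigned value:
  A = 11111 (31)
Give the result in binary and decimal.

Flip each bit (0->1, 1->0):
  11111
  00000

Answer: 00000 (0)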